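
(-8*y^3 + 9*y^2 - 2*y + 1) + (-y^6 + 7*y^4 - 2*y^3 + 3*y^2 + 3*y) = -y^6 + 7*y^4 - 10*y^3 + 12*y^2 + y + 1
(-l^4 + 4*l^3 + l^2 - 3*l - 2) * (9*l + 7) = -9*l^5 + 29*l^4 + 37*l^3 - 20*l^2 - 39*l - 14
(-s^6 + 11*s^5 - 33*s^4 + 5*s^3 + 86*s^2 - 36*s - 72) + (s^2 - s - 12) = -s^6 + 11*s^5 - 33*s^4 + 5*s^3 + 87*s^2 - 37*s - 84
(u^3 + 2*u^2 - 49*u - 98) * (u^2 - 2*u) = u^5 - 53*u^3 + 196*u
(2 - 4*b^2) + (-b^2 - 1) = 1 - 5*b^2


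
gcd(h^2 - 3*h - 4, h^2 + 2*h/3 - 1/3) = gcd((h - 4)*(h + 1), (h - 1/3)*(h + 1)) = h + 1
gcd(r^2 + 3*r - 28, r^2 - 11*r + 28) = r - 4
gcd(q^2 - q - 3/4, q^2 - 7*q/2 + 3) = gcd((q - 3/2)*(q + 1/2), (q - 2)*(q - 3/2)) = q - 3/2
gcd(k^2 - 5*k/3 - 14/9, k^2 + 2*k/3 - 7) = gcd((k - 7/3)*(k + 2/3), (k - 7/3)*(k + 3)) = k - 7/3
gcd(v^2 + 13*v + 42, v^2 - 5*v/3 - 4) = 1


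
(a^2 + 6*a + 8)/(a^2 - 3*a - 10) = (a + 4)/(a - 5)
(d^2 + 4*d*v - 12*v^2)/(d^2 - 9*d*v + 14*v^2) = (-d - 6*v)/(-d + 7*v)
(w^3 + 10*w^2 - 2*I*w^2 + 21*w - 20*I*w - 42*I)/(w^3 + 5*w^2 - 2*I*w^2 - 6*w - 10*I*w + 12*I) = (w^2 + 10*w + 21)/(w^2 + 5*w - 6)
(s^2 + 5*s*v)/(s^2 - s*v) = (s + 5*v)/(s - v)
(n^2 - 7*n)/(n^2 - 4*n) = (n - 7)/(n - 4)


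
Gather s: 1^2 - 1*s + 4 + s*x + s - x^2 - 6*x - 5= s*x - x^2 - 6*x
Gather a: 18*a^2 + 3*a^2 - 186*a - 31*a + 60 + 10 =21*a^2 - 217*a + 70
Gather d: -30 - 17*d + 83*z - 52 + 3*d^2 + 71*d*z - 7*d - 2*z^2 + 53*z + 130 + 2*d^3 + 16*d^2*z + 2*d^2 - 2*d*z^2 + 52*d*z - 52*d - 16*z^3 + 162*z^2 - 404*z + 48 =2*d^3 + d^2*(16*z + 5) + d*(-2*z^2 + 123*z - 76) - 16*z^3 + 160*z^2 - 268*z + 96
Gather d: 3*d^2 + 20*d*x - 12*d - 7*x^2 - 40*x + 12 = 3*d^2 + d*(20*x - 12) - 7*x^2 - 40*x + 12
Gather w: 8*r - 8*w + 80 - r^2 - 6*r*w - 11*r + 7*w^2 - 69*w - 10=-r^2 - 3*r + 7*w^2 + w*(-6*r - 77) + 70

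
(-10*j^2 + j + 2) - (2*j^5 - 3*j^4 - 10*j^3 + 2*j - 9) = -2*j^5 + 3*j^4 + 10*j^3 - 10*j^2 - j + 11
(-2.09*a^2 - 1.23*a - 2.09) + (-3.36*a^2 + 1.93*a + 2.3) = -5.45*a^2 + 0.7*a + 0.21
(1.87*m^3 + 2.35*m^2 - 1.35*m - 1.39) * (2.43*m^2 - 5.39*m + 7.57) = 4.5441*m^5 - 4.3688*m^4 - 1.7911*m^3 + 21.6883*m^2 - 2.7274*m - 10.5223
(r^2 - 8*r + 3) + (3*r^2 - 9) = 4*r^2 - 8*r - 6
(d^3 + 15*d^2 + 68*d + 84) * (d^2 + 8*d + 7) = d^5 + 23*d^4 + 195*d^3 + 733*d^2 + 1148*d + 588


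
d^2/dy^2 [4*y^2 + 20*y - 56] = 8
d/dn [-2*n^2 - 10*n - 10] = -4*n - 10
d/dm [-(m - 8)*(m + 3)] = 5 - 2*m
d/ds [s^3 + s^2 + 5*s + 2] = 3*s^2 + 2*s + 5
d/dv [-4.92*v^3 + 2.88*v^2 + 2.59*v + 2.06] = -14.76*v^2 + 5.76*v + 2.59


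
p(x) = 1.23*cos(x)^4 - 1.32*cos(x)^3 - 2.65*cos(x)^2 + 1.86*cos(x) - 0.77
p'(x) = -4.92*sin(x)*cos(x)^3 + 3.96*sin(x)*cos(x)^2 + 5.3*sin(x)*cos(x) - 1.86*sin(x)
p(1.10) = -0.54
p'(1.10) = 0.80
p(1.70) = -1.05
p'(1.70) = -2.45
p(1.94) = -1.70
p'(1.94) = -2.82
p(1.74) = -1.15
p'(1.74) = -2.58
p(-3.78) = -2.78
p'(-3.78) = -0.60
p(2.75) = -2.81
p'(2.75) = 0.19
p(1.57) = -0.77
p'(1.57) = -1.86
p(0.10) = -1.64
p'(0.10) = 0.25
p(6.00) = -1.55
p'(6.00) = -0.71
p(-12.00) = -1.26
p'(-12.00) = 1.33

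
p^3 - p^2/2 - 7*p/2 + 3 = (p - 3/2)*(p - 1)*(p + 2)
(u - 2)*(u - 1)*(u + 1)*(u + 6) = u^4 + 4*u^3 - 13*u^2 - 4*u + 12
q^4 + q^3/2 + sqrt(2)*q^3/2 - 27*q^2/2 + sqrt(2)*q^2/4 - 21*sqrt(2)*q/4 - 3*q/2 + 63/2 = (q - 3)*(q + 7/2)*(q - sqrt(2))*(q + 3*sqrt(2)/2)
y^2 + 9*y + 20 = (y + 4)*(y + 5)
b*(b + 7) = b^2 + 7*b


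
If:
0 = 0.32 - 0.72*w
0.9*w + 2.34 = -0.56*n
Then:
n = -4.89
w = 0.44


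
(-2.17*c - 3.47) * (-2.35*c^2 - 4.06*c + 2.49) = 5.0995*c^3 + 16.9647*c^2 + 8.6849*c - 8.6403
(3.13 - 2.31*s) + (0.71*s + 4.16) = 7.29 - 1.6*s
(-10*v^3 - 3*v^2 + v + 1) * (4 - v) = 10*v^4 - 37*v^3 - 13*v^2 + 3*v + 4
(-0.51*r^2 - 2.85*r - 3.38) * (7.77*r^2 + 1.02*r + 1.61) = -3.9627*r^4 - 22.6647*r^3 - 29.9907*r^2 - 8.0361*r - 5.4418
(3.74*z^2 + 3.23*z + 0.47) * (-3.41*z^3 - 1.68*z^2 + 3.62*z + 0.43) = -12.7534*z^5 - 17.2975*z^4 + 6.5097*z^3 + 12.5112*z^2 + 3.0903*z + 0.2021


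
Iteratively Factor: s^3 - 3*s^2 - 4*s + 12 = (s - 3)*(s^2 - 4) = (s - 3)*(s + 2)*(s - 2)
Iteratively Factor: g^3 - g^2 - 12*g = (g - 4)*(g^2 + 3*g) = (g - 4)*(g + 3)*(g)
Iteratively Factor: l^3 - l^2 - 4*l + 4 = (l - 1)*(l^2 - 4) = (l - 1)*(l + 2)*(l - 2)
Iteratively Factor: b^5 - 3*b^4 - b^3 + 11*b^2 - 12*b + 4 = (b - 2)*(b^4 - b^3 - 3*b^2 + 5*b - 2) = (b - 2)*(b - 1)*(b^3 - 3*b + 2) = (b - 2)*(b - 1)^2*(b^2 + b - 2) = (b - 2)*(b - 1)^3*(b + 2)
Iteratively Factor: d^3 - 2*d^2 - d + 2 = (d - 1)*(d^2 - d - 2) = (d - 1)*(d + 1)*(d - 2)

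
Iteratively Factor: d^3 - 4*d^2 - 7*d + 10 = (d + 2)*(d^2 - 6*d + 5) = (d - 5)*(d + 2)*(d - 1)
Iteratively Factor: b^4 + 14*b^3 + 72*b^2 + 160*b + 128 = (b + 4)*(b^3 + 10*b^2 + 32*b + 32) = (b + 4)^2*(b^2 + 6*b + 8) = (b + 4)^3*(b + 2)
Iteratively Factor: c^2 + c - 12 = (c - 3)*(c + 4)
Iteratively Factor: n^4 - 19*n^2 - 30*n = (n - 5)*(n^3 + 5*n^2 + 6*n) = n*(n - 5)*(n^2 + 5*n + 6) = n*(n - 5)*(n + 2)*(n + 3)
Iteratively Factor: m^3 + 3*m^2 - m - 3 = (m - 1)*(m^2 + 4*m + 3) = (m - 1)*(m + 1)*(m + 3)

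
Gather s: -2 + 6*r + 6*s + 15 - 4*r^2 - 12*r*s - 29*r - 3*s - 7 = -4*r^2 - 23*r + s*(3 - 12*r) + 6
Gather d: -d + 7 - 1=6 - d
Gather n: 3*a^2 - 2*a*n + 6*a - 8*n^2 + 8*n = 3*a^2 + 6*a - 8*n^2 + n*(8 - 2*a)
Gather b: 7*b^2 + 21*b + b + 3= 7*b^2 + 22*b + 3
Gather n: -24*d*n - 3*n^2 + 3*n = -3*n^2 + n*(3 - 24*d)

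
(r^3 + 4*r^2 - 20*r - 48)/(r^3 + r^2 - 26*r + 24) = (r + 2)/(r - 1)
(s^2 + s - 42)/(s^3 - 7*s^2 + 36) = (s + 7)/(s^2 - s - 6)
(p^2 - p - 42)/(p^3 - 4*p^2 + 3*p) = (p^2 - p - 42)/(p*(p^2 - 4*p + 3))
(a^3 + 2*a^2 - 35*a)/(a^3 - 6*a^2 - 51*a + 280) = a/(a - 8)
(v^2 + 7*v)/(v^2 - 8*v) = (v + 7)/(v - 8)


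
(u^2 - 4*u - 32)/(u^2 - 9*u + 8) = (u + 4)/(u - 1)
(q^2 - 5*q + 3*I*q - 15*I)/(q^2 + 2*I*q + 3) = (q - 5)/(q - I)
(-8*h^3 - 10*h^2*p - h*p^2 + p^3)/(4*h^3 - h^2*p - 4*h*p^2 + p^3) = (2*h + p)/(-h + p)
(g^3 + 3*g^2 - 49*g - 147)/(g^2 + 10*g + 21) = g - 7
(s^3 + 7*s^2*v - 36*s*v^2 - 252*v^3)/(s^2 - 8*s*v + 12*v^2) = (s^2 + 13*s*v + 42*v^2)/(s - 2*v)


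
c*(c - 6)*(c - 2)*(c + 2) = c^4 - 6*c^3 - 4*c^2 + 24*c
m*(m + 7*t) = m^2 + 7*m*t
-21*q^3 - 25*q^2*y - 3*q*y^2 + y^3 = (-7*q + y)*(q + y)*(3*q + y)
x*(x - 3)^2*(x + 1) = x^4 - 5*x^3 + 3*x^2 + 9*x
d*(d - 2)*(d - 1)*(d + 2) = d^4 - d^3 - 4*d^2 + 4*d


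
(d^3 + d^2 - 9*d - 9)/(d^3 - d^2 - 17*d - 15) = (d - 3)/(d - 5)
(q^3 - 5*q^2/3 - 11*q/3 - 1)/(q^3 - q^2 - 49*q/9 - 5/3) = 3*(q + 1)/(3*q + 5)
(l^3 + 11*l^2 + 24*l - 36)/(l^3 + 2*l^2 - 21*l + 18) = (l + 6)/(l - 3)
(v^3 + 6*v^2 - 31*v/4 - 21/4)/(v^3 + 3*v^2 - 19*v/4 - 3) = (v + 7)/(v + 4)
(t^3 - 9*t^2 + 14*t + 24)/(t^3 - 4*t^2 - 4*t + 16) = (t^2 - 5*t - 6)/(t^2 - 4)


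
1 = 1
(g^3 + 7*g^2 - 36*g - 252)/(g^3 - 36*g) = (g + 7)/g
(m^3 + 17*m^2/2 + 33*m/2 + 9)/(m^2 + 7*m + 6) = m + 3/2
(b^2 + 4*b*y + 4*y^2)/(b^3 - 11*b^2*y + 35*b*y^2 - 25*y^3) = (b^2 + 4*b*y + 4*y^2)/(b^3 - 11*b^2*y + 35*b*y^2 - 25*y^3)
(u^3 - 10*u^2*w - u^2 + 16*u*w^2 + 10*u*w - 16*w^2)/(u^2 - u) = u - 10*w + 16*w^2/u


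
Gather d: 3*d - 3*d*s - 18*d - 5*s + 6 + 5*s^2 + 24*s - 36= d*(-3*s - 15) + 5*s^2 + 19*s - 30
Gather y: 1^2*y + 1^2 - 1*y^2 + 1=-y^2 + y + 2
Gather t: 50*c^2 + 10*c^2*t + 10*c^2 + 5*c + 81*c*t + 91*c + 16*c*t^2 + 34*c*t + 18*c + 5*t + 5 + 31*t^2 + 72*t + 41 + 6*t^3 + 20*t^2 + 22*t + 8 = 60*c^2 + 114*c + 6*t^3 + t^2*(16*c + 51) + t*(10*c^2 + 115*c + 99) + 54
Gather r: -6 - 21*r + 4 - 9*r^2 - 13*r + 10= -9*r^2 - 34*r + 8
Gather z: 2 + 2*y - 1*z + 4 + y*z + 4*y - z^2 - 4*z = 6*y - z^2 + z*(y - 5) + 6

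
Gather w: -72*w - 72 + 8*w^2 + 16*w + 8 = 8*w^2 - 56*w - 64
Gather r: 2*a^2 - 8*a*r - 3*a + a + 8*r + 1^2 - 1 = 2*a^2 - 2*a + r*(8 - 8*a)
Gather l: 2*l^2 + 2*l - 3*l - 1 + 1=2*l^2 - l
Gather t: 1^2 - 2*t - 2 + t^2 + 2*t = t^2 - 1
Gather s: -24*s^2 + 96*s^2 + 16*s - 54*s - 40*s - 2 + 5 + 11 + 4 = 72*s^2 - 78*s + 18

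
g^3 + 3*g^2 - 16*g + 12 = (g - 2)*(g - 1)*(g + 6)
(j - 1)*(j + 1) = j^2 - 1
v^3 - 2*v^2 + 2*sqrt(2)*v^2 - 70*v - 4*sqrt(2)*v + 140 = (v - 2)*(v - 5*sqrt(2))*(v + 7*sqrt(2))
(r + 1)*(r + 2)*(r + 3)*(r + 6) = r^4 + 12*r^3 + 47*r^2 + 72*r + 36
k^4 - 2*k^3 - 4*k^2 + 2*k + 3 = (k - 3)*(k - 1)*(k + 1)^2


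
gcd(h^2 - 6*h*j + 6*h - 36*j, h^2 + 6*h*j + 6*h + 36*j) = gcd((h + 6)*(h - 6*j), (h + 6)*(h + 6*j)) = h + 6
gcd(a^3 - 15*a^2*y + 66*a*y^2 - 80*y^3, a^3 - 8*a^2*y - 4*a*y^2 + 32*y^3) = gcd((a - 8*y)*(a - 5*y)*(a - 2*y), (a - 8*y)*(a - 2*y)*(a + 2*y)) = a^2 - 10*a*y + 16*y^2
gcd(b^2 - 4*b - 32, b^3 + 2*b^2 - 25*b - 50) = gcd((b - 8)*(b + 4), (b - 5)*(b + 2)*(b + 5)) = 1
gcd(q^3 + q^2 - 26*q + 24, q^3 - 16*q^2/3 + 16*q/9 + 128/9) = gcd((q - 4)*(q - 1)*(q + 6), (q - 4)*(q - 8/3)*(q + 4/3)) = q - 4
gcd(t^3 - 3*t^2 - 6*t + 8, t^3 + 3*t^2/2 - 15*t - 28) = t^2 - 2*t - 8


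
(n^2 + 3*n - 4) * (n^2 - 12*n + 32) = n^4 - 9*n^3 - 8*n^2 + 144*n - 128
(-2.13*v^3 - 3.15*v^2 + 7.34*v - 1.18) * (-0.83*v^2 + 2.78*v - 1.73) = 1.7679*v^5 - 3.3069*v^4 - 11.1643*v^3 + 26.8341*v^2 - 15.9786*v + 2.0414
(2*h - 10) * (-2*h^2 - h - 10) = -4*h^3 + 18*h^2 - 10*h + 100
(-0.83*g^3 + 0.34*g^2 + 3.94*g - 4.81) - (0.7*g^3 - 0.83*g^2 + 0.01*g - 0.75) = -1.53*g^3 + 1.17*g^2 + 3.93*g - 4.06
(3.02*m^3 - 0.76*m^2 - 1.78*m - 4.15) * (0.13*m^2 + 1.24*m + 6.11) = 0.3926*m^5 + 3.646*m^4 + 17.2784*m^3 - 7.3903*m^2 - 16.0218*m - 25.3565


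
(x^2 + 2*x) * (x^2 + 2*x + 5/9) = x^4 + 4*x^3 + 41*x^2/9 + 10*x/9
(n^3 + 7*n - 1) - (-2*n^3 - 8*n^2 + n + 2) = 3*n^3 + 8*n^2 + 6*n - 3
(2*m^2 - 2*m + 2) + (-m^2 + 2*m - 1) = m^2 + 1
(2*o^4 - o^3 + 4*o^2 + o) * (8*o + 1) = 16*o^5 - 6*o^4 + 31*o^3 + 12*o^2 + o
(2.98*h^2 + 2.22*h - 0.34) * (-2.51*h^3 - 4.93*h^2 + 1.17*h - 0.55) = -7.4798*h^5 - 20.2636*h^4 - 6.6046*h^3 + 2.6346*h^2 - 1.6188*h + 0.187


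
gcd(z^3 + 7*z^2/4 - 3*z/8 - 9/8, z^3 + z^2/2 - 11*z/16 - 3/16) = z^2 + z/4 - 3/4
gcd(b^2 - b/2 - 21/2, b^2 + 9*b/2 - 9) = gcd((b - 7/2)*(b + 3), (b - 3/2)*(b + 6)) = 1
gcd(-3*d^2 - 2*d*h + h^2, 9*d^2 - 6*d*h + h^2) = 3*d - h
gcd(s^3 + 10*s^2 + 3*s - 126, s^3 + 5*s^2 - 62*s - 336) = s^2 + 13*s + 42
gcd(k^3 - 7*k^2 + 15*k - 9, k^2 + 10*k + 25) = 1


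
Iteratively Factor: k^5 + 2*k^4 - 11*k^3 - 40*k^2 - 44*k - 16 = (k + 1)*(k^4 + k^3 - 12*k^2 - 28*k - 16) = (k - 4)*(k + 1)*(k^3 + 5*k^2 + 8*k + 4) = (k - 4)*(k + 1)*(k + 2)*(k^2 + 3*k + 2) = (k - 4)*(k + 1)*(k + 2)^2*(k + 1)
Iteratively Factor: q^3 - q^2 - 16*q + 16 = (q - 1)*(q^2 - 16) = (q - 4)*(q - 1)*(q + 4)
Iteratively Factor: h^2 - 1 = (h + 1)*(h - 1)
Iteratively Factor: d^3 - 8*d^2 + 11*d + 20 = (d + 1)*(d^2 - 9*d + 20) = (d - 5)*(d + 1)*(d - 4)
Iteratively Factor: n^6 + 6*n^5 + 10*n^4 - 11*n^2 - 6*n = (n + 3)*(n^5 + 3*n^4 + n^3 - 3*n^2 - 2*n) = (n + 1)*(n + 3)*(n^4 + 2*n^3 - n^2 - 2*n) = (n + 1)*(n + 2)*(n + 3)*(n^3 - n) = (n - 1)*(n + 1)*(n + 2)*(n + 3)*(n^2 + n) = n*(n - 1)*(n + 1)*(n + 2)*(n + 3)*(n + 1)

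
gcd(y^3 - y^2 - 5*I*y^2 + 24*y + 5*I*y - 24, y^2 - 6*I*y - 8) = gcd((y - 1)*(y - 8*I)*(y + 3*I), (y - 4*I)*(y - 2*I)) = 1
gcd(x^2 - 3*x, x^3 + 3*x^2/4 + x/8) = x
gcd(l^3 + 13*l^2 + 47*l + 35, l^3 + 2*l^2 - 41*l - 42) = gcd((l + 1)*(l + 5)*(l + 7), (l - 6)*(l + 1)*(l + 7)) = l^2 + 8*l + 7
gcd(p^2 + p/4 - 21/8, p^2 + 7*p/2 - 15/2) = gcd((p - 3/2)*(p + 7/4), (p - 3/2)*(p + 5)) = p - 3/2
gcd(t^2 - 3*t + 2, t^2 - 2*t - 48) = 1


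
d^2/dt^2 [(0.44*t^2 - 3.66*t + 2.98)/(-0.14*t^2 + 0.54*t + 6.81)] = (1.38777878078145e-17*t^4 + 0.076944*t^3 - 2.867424*t^2 + 22.288392*t - 75.149736)/(0.002744*t^6 - 0.031752*t^5 - 0.277956*t^4 + 2.931552*t^3 + 13.520574*t^2 - 75.129282*t - 315.821241)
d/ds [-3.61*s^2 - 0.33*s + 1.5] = -7.22*s - 0.33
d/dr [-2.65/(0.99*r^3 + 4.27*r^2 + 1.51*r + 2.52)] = (7.8705*r^2 + 22.631*r + 4.0015)/(0.99*r^3 + 4.27*r^2 + 1.51*r + 2.52)^2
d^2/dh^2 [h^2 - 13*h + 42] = 2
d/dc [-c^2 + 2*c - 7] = 2 - 2*c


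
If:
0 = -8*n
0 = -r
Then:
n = 0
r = 0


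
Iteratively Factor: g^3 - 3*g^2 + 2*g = (g)*(g^2 - 3*g + 2) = g*(g - 2)*(g - 1)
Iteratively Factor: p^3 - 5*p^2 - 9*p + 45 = (p - 5)*(p^2 - 9) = (p - 5)*(p + 3)*(p - 3)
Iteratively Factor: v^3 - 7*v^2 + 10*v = (v - 5)*(v^2 - 2*v) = v*(v - 5)*(v - 2)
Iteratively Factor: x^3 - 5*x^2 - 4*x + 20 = (x - 2)*(x^2 - 3*x - 10) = (x - 2)*(x + 2)*(x - 5)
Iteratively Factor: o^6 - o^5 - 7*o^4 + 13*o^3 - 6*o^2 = (o - 1)*(o^5 - 7*o^3 + 6*o^2) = o*(o - 1)*(o^4 - 7*o^2 + 6*o) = o*(o - 1)^2*(o^3 + o^2 - 6*o) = o*(o - 2)*(o - 1)^2*(o^2 + 3*o) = o*(o - 2)*(o - 1)^2*(o + 3)*(o)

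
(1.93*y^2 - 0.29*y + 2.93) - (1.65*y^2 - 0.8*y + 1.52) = 0.28*y^2 + 0.51*y + 1.41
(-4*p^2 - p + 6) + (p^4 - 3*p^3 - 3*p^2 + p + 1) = p^4 - 3*p^3 - 7*p^2 + 7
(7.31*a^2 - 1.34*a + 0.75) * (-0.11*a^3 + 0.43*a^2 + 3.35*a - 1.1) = -0.8041*a^5 + 3.2907*a^4 + 23.8298*a^3 - 12.2075*a^2 + 3.9865*a - 0.825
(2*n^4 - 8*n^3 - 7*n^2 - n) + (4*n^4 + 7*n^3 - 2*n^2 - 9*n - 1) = 6*n^4 - n^3 - 9*n^2 - 10*n - 1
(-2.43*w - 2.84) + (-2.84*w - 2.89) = -5.27*w - 5.73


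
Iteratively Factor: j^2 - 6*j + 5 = (j - 5)*(j - 1)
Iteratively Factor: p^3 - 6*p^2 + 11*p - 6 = (p - 2)*(p^2 - 4*p + 3) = (p - 3)*(p - 2)*(p - 1)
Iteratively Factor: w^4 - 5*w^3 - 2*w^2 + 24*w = (w)*(w^3 - 5*w^2 - 2*w + 24) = w*(w + 2)*(w^2 - 7*w + 12) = w*(w - 4)*(w + 2)*(w - 3)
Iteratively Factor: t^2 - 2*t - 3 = (t + 1)*(t - 3)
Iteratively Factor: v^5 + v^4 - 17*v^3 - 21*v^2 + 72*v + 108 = (v + 2)*(v^4 - v^3 - 15*v^2 + 9*v + 54) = (v - 3)*(v + 2)*(v^3 + 2*v^2 - 9*v - 18) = (v - 3)*(v + 2)^2*(v^2 - 9) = (v - 3)^2*(v + 2)^2*(v + 3)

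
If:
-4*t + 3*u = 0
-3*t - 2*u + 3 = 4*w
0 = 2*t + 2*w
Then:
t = 9/5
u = 12/5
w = -9/5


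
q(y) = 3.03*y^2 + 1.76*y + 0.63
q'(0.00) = 1.76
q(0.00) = 0.63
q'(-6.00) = -34.60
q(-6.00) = 99.15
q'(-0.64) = -2.12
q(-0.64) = 0.74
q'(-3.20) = -17.63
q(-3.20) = 26.03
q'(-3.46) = -19.21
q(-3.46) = 30.81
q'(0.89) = 7.15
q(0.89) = 4.60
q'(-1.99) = -10.30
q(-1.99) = 9.13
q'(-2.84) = -15.45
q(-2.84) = 20.07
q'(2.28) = 15.58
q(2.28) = 20.39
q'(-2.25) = -11.88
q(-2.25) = 12.01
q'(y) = 6.06*y + 1.76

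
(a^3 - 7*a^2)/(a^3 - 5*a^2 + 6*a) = a*(a - 7)/(a^2 - 5*a + 6)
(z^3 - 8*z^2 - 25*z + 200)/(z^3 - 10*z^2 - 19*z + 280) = (z - 5)/(z - 7)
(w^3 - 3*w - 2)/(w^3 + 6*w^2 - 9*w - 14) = (w + 1)/(w + 7)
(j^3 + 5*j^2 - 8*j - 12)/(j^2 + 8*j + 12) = (j^2 - j - 2)/(j + 2)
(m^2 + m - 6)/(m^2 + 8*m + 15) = (m - 2)/(m + 5)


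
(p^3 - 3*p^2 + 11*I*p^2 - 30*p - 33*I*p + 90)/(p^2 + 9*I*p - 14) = (p^3 + p^2*(-3 + 11*I) + p*(-30 - 33*I) + 90)/(p^2 + 9*I*p - 14)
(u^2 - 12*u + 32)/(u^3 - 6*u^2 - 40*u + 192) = 1/(u + 6)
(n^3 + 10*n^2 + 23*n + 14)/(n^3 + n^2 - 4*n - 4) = (n + 7)/(n - 2)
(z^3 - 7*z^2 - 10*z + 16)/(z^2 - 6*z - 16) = z - 1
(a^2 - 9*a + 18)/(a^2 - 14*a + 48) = (a - 3)/(a - 8)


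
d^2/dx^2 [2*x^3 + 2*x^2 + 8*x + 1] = 12*x + 4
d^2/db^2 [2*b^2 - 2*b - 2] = 4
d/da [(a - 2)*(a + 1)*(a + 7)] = 3*a^2 + 12*a - 9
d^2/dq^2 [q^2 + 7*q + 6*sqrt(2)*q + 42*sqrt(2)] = 2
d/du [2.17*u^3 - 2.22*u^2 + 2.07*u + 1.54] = 6.51*u^2 - 4.44*u + 2.07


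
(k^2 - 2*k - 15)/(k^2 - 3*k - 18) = (k - 5)/(k - 6)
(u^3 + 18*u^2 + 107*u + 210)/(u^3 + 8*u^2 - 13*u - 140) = (u + 6)/(u - 4)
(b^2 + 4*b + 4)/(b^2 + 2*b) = (b + 2)/b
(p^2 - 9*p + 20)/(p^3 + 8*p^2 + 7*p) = (p^2 - 9*p + 20)/(p*(p^2 + 8*p + 7))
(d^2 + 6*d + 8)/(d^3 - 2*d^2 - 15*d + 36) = (d + 2)/(d^2 - 6*d + 9)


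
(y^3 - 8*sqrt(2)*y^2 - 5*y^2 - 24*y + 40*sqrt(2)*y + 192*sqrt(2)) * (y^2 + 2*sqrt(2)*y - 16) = y^5 - 6*sqrt(2)*y^4 - 5*y^4 - 72*y^3 + 30*sqrt(2)*y^3 + 240*y^2 + 272*sqrt(2)*y^2 - 640*sqrt(2)*y + 1152*y - 3072*sqrt(2)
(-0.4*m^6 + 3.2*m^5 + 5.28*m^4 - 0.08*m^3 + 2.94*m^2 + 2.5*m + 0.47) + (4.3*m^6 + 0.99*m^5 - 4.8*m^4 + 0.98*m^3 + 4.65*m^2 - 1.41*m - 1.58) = 3.9*m^6 + 4.19*m^5 + 0.48*m^4 + 0.9*m^3 + 7.59*m^2 + 1.09*m - 1.11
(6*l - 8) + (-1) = 6*l - 9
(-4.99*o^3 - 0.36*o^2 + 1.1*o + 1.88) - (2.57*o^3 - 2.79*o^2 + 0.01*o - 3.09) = -7.56*o^3 + 2.43*o^2 + 1.09*o + 4.97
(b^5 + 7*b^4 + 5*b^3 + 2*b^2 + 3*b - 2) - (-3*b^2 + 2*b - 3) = b^5 + 7*b^4 + 5*b^3 + 5*b^2 + b + 1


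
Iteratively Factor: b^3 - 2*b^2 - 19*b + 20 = (b + 4)*(b^2 - 6*b + 5) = (b - 1)*(b + 4)*(b - 5)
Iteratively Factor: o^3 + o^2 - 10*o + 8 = (o - 1)*(o^2 + 2*o - 8) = (o - 1)*(o + 4)*(o - 2)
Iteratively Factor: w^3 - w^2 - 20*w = (w + 4)*(w^2 - 5*w) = (w - 5)*(w + 4)*(w)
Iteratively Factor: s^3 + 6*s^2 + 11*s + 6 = (s + 3)*(s^2 + 3*s + 2) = (s + 2)*(s + 3)*(s + 1)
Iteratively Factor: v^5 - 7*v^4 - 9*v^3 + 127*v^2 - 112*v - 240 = (v - 5)*(v^4 - 2*v^3 - 19*v^2 + 32*v + 48) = (v - 5)*(v + 4)*(v^3 - 6*v^2 + 5*v + 12) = (v - 5)*(v - 3)*(v + 4)*(v^2 - 3*v - 4) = (v - 5)*(v - 3)*(v + 1)*(v + 4)*(v - 4)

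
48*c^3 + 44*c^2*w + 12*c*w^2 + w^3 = (2*c + w)*(4*c + w)*(6*c + w)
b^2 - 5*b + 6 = (b - 3)*(b - 2)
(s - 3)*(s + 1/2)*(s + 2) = s^3 - s^2/2 - 13*s/2 - 3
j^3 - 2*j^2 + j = j*(j - 1)^2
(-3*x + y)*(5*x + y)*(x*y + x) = -15*x^3*y - 15*x^3 + 2*x^2*y^2 + 2*x^2*y + x*y^3 + x*y^2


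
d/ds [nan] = 0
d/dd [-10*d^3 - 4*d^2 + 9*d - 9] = -30*d^2 - 8*d + 9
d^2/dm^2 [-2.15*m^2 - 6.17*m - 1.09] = -4.30000000000000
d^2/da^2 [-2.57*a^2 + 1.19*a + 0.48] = -5.14000000000000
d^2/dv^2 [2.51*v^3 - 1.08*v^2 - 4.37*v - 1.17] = 15.06*v - 2.16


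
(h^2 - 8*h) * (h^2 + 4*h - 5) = h^4 - 4*h^3 - 37*h^2 + 40*h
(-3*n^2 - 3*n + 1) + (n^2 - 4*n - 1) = -2*n^2 - 7*n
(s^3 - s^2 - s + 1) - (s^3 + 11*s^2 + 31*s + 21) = -12*s^2 - 32*s - 20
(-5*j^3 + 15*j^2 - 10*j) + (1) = -5*j^3 + 15*j^2 - 10*j + 1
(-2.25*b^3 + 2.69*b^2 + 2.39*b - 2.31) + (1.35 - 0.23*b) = -2.25*b^3 + 2.69*b^2 + 2.16*b - 0.96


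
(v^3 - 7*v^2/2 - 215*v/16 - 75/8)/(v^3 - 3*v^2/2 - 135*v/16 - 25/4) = (v - 6)/(v - 4)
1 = 1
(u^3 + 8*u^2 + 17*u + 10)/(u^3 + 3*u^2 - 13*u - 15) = (u + 2)/(u - 3)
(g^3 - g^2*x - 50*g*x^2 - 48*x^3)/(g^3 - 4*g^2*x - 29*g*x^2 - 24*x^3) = (g + 6*x)/(g + 3*x)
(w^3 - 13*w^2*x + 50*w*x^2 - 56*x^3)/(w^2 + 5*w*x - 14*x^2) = (w^2 - 11*w*x + 28*x^2)/(w + 7*x)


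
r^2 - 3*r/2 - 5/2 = (r - 5/2)*(r + 1)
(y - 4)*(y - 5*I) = y^2 - 4*y - 5*I*y + 20*I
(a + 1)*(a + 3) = a^2 + 4*a + 3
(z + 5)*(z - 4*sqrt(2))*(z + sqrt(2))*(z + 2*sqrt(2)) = z^4 - sqrt(2)*z^3 + 5*z^3 - 20*z^2 - 5*sqrt(2)*z^2 - 100*z - 16*sqrt(2)*z - 80*sqrt(2)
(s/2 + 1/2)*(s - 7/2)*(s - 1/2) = s^3/2 - 3*s^2/2 - 9*s/8 + 7/8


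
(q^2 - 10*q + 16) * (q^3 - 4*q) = q^5 - 10*q^4 + 12*q^3 + 40*q^2 - 64*q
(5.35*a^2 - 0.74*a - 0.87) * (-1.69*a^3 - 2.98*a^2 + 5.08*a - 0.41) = -9.0415*a^5 - 14.6924*a^4 + 30.8535*a^3 - 3.3601*a^2 - 4.1162*a + 0.3567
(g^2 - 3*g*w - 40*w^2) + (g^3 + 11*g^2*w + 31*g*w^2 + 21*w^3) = g^3 + 11*g^2*w + g^2 + 31*g*w^2 - 3*g*w + 21*w^3 - 40*w^2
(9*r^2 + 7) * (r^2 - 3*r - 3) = 9*r^4 - 27*r^3 - 20*r^2 - 21*r - 21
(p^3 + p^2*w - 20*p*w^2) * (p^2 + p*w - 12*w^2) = p^5 + 2*p^4*w - 31*p^3*w^2 - 32*p^2*w^3 + 240*p*w^4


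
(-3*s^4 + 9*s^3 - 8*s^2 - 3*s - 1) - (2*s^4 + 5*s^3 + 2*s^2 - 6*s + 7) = -5*s^4 + 4*s^3 - 10*s^2 + 3*s - 8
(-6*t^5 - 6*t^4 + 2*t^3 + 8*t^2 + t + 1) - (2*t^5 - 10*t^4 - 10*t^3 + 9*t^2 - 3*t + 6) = -8*t^5 + 4*t^4 + 12*t^3 - t^2 + 4*t - 5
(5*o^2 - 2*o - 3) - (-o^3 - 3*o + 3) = o^3 + 5*o^2 + o - 6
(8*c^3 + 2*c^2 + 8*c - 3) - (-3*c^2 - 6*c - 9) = 8*c^3 + 5*c^2 + 14*c + 6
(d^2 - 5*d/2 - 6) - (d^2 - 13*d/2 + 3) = 4*d - 9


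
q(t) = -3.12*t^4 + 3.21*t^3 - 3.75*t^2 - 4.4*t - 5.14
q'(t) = -12.48*t^3 + 9.63*t^2 - 7.5*t - 4.4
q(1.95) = -49.29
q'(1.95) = -74.94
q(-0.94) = -9.42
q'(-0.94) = 21.52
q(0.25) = -6.44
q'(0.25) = -5.87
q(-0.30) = -4.27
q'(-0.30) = -0.95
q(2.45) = -103.64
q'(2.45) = -148.50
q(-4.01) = -1061.52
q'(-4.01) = 985.25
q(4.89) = -1524.96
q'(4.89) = -1270.09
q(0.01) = -5.18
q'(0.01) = -4.47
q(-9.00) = -23079.70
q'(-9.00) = 9941.05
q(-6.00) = -4850.62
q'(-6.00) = 3082.96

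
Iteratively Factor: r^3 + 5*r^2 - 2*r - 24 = (r - 2)*(r^2 + 7*r + 12) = (r - 2)*(r + 4)*(r + 3)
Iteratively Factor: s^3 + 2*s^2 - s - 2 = (s + 2)*(s^2 - 1) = (s + 1)*(s + 2)*(s - 1)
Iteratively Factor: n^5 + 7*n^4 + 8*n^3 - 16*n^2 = (n)*(n^4 + 7*n^3 + 8*n^2 - 16*n) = n*(n + 4)*(n^3 + 3*n^2 - 4*n) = n^2*(n + 4)*(n^2 + 3*n - 4) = n^2*(n - 1)*(n + 4)*(n + 4)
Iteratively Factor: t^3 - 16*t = (t)*(t^2 - 16) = t*(t + 4)*(t - 4)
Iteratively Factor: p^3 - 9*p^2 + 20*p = (p - 4)*(p^2 - 5*p) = p*(p - 4)*(p - 5)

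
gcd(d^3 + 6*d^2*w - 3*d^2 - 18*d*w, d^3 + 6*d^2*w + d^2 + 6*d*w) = d^2 + 6*d*w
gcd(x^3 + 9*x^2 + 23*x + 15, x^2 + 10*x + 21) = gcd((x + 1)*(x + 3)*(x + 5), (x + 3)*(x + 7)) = x + 3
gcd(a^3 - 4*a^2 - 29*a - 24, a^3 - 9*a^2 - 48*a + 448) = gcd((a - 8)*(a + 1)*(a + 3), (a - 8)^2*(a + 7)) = a - 8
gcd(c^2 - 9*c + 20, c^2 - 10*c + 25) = c - 5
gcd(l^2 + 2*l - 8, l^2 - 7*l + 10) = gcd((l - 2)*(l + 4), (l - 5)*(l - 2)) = l - 2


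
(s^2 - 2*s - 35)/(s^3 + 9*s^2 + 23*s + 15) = (s - 7)/(s^2 + 4*s + 3)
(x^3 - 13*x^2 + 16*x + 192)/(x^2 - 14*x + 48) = (x^2 - 5*x - 24)/(x - 6)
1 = 1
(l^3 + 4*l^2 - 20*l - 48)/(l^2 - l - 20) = (-l^3 - 4*l^2 + 20*l + 48)/(-l^2 + l + 20)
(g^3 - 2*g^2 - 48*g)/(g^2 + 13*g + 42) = g*(g - 8)/(g + 7)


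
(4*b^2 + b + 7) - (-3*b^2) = 7*b^2 + b + 7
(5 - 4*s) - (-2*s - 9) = 14 - 2*s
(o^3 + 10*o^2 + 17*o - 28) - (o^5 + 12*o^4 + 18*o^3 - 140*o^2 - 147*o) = -o^5 - 12*o^4 - 17*o^3 + 150*o^2 + 164*o - 28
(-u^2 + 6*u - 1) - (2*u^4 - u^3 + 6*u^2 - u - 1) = -2*u^4 + u^3 - 7*u^2 + 7*u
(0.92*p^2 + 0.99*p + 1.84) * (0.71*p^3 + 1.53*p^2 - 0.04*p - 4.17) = 0.6532*p^5 + 2.1105*p^4 + 2.7843*p^3 - 1.0608*p^2 - 4.2019*p - 7.6728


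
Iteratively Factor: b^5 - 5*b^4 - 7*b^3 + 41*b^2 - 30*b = (b)*(b^4 - 5*b^3 - 7*b^2 + 41*b - 30) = b*(b + 3)*(b^3 - 8*b^2 + 17*b - 10) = b*(b - 5)*(b + 3)*(b^2 - 3*b + 2) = b*(b - 5)*(b - 1)*(b + 3)*(b - 2)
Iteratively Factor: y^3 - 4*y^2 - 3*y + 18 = (y - 3)*(y^2 - y - 6) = (y - 3)^2*(y + 2)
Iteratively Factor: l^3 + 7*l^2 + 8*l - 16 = (l + 4)*(l^2 + 3*l - 4) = (l + 4)^2*(l - 1)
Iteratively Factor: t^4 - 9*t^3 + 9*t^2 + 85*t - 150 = (t + 3)*(t^3 - 12*t^2 + 45*t - 50) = (t - 5)*(t + 3)*(t^2 - 7*t + 10) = (t - 5)^2*(t + 3)*(t - 2)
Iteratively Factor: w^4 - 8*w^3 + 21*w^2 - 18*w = (w - 2)*(w^3 - 6*w^2 + 9*w) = (w - 3)*(w - 2)*(w^2 - 3*w) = (w - 3)^2*(w - 2)*(w)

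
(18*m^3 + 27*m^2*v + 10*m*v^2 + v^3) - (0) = 18*m^3 + 27*m^2*v + 10*m*v^2 + v^3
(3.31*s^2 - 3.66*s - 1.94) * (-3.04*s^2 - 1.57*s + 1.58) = -10.0624*s^4 + 5.9297*s^3 + 16.8736*s^2 - 2.737*s - 3.0652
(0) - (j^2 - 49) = 49 - j^2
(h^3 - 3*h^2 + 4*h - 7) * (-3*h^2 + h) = -3*h^5 + 10*h^4 - 15*h^3 + 25*h^2 - 7*h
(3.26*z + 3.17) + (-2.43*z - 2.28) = 0.83*z + 0.89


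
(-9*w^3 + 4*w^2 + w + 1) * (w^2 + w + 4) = -9*w^5 - 5*w^4 - 31*w^3 + 18*w^2 + 5*w + 4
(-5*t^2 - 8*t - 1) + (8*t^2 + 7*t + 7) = 3*t^2 - t + 6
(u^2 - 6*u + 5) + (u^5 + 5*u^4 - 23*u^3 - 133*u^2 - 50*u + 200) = u^5 + 5*u^4 - 23*u^3 - 132*u^2 - 56*u + 205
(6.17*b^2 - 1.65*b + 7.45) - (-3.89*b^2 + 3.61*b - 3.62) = 10.06*b^2 - 5.26*b + 11.07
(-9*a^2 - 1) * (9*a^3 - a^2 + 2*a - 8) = -81*a^5 + 9*a^4 - 27*a^3 + 73*a^2 - 2*a + 8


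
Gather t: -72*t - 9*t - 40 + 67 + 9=36 - 81*t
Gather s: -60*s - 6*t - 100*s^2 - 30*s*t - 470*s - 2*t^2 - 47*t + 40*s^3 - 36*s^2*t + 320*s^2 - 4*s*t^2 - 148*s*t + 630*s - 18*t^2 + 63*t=40*s^3 + s^2*(220 - 36*t) + s*(-4*t^2 - 178*t + 100) - 20*t^2 + 10*t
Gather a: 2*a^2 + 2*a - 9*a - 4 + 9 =2*a^2 - 7*a + 5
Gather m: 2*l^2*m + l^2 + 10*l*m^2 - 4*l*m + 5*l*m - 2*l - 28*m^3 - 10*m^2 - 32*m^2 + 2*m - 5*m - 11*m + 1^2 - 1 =l^2 - 2*l - 28*m^3 + m^2*(10*l - 42) + m*(2*l^2 + l - 14)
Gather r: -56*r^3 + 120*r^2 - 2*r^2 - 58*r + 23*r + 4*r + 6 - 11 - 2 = -56*r^3 + 118*r^2 - 31*r - 7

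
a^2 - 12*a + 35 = (a - 7)*(a - 5)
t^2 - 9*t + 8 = (t - 8)*(t - 1)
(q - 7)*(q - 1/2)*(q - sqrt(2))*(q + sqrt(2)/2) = q^4 - 15*q^3/2 - sqrt(2)*q^3/2 + 5*q^2/2 + 15*sqrt(2)*q^2/4 - 7*sqrt(2)*q/4 + 15*q/2 - 7/2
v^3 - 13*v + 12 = (v - 3)*(v - 1)*(v + 4)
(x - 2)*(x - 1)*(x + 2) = x^3 - x^2 - 4*x + 4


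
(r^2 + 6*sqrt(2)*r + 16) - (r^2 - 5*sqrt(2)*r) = 11*sqrt(2)*r + 16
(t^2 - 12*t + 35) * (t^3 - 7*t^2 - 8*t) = t^5 - 19*t^4 + 111*t^3 - 149*t^2 - 280*t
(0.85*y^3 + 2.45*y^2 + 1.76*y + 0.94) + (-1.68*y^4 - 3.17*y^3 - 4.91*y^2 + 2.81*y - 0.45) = -1.68*y^4 - 2.32*y^3 - 2.46*y^2 + 4.57*y + 0.49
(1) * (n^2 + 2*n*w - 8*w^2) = n^2 + 2*n*w - 8*w^2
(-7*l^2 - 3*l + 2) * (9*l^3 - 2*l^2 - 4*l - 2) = -63*l^5 - 13*l^4 + 52*l^3 + 22*l^2 - 2*l - 4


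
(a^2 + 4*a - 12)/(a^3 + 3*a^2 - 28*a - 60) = (a - 2)/(a^2 - 3*a - 10)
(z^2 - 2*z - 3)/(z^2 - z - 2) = (z - 3)/(z - 2)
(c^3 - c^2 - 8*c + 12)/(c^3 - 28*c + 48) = (c^2 + c - 6)/(c^2 + 2*c - 24)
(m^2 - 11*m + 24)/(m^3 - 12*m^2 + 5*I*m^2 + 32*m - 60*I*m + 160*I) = (m - 3)/(m^2 + m*(-4 + 5*I) - 20*I)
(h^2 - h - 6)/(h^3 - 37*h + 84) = (h + 2)/(h^2 + 3*h - 28)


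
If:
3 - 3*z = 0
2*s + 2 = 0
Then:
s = -1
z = 1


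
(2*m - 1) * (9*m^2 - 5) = 18*m^3 - 9*m^2 - 10*m + 5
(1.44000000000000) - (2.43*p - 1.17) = 2.61 - 2.43*p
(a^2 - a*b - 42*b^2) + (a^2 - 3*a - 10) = 2*a^2 - a*b - 3*a - 42*b^2 - 10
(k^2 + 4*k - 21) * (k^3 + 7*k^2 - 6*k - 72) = k^5 + 11*k^4 + k^3 - 243*k^2 - 162*k + 1512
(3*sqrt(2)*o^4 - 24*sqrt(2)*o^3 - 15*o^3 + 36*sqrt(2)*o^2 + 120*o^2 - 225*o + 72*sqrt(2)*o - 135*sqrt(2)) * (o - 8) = 3*sqrt(2)*o^5 - 48*sqrt(2)*o^4 - 15*o^4 + 240*o^3 + 228*sqrt(2)*o^3 - 1185*o^2 - 216*sqrt(2)*o^2 - 711*sqrt(2)*o + 1800*o + 1080*sqrt(2)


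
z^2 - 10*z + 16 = (z - 8)*(z - 2)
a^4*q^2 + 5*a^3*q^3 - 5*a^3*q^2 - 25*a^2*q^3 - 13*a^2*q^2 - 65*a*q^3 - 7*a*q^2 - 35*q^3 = (a - 7)*(a + 5*q)*(a*q + q)^2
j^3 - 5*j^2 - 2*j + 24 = (j - 4)*(j - 3)*(j + 2)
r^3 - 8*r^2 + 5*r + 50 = (r - 5)^2*(r + 2)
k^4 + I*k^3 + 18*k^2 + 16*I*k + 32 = (k - 4*I)*(k - I)*(k + 2*I)*(k + 4*I)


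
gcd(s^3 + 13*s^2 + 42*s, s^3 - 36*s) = s^2 + 6*s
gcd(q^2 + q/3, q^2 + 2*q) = q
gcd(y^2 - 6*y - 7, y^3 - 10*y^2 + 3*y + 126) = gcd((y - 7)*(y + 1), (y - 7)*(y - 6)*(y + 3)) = y - 7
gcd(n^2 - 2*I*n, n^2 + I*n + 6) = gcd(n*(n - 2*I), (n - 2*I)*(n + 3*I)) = n - 2*I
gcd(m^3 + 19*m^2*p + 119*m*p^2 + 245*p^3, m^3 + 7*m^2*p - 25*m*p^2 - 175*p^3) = m^2 + 12*m*p + 35*p^2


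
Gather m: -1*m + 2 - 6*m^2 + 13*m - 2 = -6*m^2 + 12*m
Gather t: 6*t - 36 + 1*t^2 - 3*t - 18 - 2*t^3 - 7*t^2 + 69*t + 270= -2*t^3 - 6*t^2 + 72*t + 216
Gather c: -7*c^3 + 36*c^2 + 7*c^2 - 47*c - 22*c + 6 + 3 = -7*c^3 + 43*c^2 - 69*c + 9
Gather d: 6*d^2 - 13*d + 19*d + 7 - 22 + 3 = 6*d^2 + 6*d - 12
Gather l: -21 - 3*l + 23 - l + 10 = 12 - 4*l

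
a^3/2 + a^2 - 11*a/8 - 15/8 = (a/2 + 1/2)*(a - 3/2)*(a + 5/2)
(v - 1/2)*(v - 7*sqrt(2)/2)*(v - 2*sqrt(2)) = v^3 - 11*sqrt(2)*v^2/2 - v^2/2 + 11*sqrt(2)*v/4 + 14*v - 7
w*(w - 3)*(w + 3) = w^3 - 9*w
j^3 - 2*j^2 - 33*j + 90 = (j - 5)*(j - 3)*(j + 6)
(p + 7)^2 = p^2 + 14*p + 49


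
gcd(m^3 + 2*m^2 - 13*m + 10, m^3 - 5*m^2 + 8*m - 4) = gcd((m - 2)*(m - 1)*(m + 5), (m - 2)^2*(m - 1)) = m^2 - 3*m + 2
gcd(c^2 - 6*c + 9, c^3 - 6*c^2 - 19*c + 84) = c - 3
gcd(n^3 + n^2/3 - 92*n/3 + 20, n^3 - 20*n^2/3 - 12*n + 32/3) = n - 2/3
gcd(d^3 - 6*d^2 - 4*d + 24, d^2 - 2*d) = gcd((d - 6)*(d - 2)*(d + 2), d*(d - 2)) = d - 2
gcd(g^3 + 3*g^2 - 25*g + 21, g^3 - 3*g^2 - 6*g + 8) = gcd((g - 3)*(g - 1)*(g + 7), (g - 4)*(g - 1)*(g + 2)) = g - 1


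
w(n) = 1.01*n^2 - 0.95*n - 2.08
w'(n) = 2.02*n - 0.95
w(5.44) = 22.64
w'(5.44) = 10.04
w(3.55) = 7.28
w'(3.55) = 6.22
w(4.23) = 11.97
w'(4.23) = 7.59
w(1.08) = -1.93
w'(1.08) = 1.23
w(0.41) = -2.30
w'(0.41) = -0.12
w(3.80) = 8.89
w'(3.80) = 6.73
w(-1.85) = 3.13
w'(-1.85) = -4.69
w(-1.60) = 2.03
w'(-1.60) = -4.18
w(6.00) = 28.58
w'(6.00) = 11.17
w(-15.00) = 239.42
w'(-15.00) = -31.25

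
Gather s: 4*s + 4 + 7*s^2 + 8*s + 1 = 7*s^2 + 12*s + 5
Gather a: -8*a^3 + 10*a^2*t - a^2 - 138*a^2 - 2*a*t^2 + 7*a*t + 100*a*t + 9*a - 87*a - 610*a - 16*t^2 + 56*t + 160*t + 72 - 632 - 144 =-8*a^3 + a^2*(10*t - 139) + a*(-2*t^2 + 107*t - 688) - 16*t^2 + 216*t - 704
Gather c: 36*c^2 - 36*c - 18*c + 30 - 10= 36*c^2 - 54*c + 20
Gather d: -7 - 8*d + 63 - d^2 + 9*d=-d^2 + d + 56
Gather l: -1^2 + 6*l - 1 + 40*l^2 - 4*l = 40*l^2 + 2*l - 2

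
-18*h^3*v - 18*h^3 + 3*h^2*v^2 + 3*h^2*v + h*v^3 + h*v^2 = (-3*h + v)*(6*h + v)*(h*v + h)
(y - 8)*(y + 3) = y^2 - 5*y - 24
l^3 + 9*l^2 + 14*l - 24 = (l - 1)*(l + 4)*(l + 6)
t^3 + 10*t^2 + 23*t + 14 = (t + 1)*(t + 2)*(t + 7)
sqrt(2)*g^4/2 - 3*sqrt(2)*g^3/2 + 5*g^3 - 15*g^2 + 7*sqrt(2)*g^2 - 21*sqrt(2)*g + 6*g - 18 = (g - 3)*(g + sqrt(2))*(g + 3*sqrt(2))*(sqrt(2)*g/2 + 1)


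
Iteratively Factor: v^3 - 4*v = (v - 2)*(v^2 + 2*v) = (v - 2)*(v + 2)*(v)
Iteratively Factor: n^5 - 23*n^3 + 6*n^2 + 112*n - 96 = (n - 1)*(n^4 + n^3 - 22*n^2 - 16*n + 96) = (n - 1)*(n + 4)*(n^3 - 3*n^2 - 10*n + 24) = (n - 2)*(n - 1)*(n + 4)*(n^2 - n - 12) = (n - 2)*(n - 1)*(n + 3)*(n + 4)*(n - 4)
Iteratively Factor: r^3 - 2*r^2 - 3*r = (r + 1)*(r^2 - 3*r) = r*(r + 1)*(r - 3)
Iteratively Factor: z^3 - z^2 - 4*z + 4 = (z - 1)*(z^2 - 4) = (z - 2)*(z - 1)*(z + 2)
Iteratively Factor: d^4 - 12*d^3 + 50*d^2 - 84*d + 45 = (d - 3)*(d^3 - 9*d^2 + 23*d - 15) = (d - 3)^2*(d^2 - 6*d + 5) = (d - 3)^2*(d - 1)*(d - 5)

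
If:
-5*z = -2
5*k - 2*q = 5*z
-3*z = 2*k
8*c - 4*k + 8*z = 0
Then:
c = -7/10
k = -3/5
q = -5/2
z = 2/5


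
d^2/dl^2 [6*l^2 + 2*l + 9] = 12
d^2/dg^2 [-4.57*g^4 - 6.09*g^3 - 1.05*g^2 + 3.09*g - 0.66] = -54.84*g^2 - 36.54*g - 2.1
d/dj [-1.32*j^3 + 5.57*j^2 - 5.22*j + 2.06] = -3.96*j^2 + 11.14*j - 5.22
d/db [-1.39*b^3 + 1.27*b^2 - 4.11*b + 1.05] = -4.17*b^2 + 2.54*b - 4.11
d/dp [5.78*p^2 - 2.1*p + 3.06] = 11.56*p - 2.1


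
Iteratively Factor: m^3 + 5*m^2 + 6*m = (m + 2)*(m^2 + 3*m) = (m + 2)*(m + 3)*(m)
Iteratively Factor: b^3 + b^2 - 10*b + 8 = (b - 2)*(b^2 + 3*b - 4) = (b - 2)*(b + 4)*(b - 1)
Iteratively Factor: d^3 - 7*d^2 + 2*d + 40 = (d - 5)*(d^2 - 2*d - 8) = (d - 5)*(d - 4)*(d + 2)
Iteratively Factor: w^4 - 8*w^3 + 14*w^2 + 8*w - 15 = (w + 1)*(w^3 - 9*w^2 + 23*w - 15) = (w - 3)*(w + 1)*(w^2 - 6*w + 5) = (w - 5)*(w - 3)*(w + 1)*(w - 1)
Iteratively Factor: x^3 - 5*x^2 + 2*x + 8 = (x - 4)*(x^2 - x - 2) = (x - 4)*(x - 2)*(x + 1)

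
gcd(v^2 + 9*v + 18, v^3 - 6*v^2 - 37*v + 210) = v + 6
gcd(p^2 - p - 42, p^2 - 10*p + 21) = p - 7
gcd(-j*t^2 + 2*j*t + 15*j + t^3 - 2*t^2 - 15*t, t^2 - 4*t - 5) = t - 5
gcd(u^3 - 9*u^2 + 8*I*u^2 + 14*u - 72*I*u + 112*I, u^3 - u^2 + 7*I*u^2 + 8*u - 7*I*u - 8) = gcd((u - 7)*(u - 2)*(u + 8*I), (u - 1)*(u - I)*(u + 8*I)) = u + 8*I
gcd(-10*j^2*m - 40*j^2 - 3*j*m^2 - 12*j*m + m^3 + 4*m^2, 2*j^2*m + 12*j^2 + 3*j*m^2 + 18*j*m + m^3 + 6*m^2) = 2*j + m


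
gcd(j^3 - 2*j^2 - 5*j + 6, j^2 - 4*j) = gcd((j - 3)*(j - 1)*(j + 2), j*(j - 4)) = 1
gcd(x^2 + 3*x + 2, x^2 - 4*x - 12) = x + 2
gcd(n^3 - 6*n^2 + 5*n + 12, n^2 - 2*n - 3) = n^2 - 2*n - 3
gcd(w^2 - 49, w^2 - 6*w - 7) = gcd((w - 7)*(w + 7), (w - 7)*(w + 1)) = w - 7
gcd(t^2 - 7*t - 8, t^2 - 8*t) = t - 8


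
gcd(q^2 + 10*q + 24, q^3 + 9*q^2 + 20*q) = q + 4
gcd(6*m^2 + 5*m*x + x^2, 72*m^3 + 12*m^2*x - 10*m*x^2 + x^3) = 2*m + x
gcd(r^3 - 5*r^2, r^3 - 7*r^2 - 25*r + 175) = r - 5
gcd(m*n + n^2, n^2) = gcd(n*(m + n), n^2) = n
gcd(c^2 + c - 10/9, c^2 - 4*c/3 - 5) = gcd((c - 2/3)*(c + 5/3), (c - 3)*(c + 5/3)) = c + 5/3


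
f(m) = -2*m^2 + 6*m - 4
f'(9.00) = -30.00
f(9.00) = -112.00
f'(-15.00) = 66.00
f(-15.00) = -544.00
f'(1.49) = 0.04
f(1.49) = 0.50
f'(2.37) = -3.48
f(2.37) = -1.01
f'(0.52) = 3.92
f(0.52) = -1.42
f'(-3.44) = 19.76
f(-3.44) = -48.31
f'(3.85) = -9.40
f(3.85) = -10.54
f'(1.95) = -1.80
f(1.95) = 0.09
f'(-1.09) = 10.36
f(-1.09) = -12.92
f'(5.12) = -14.48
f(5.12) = -25.71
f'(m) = 6 - 4*m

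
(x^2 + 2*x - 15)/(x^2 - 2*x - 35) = (x - 3)/(x - 7)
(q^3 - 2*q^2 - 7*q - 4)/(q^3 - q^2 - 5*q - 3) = (q - 4)/(q - 3)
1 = 1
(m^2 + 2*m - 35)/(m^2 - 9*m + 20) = (m + 7)/(m - 4)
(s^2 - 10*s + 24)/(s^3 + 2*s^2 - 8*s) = (s^2 - 10*s + 24)/(s*(s^2 + 2*s - 8))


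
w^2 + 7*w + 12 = (w + 3)*(w + 4)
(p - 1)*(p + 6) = p^2 + 5*p - 6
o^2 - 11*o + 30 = (o - 6)*(o - 5)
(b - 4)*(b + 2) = b^2 - 2*b - 8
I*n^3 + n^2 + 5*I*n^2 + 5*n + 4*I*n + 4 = (n + 1)*(n + 4)*(I*n + 1)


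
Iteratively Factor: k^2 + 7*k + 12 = (k + 3)*(k + 4)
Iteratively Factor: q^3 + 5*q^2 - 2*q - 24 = (q - 2)*(q^2 + 7*q + 12) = (q - 2)*(q + 3)*(q + 4)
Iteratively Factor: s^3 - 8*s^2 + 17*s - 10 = (s - 1)*(s^2 - 7*s + 10) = (s - 5)*(s - 1)*(s - 2)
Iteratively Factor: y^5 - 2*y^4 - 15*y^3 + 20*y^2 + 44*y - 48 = (y + 2)*(y^4 - 4*y^3 - 7*y^2 + 34*y - 24) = (y - 1)*(y + 2)*(y^3 - 3*y^2 - 10*y + 24) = (y - 4)*(y - 1)*(y + 2)*(y^2 + y - 6) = (y - 4)*(y - 2)*(y - 1)*(y + 2)*(y + 3)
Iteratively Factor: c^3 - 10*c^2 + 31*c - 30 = (c - 5)*(c^2 - 5*c + 6) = (c - 5)*(c - 2)*(c - 3)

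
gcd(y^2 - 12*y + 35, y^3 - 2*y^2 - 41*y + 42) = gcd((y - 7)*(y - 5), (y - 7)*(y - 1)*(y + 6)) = y - 7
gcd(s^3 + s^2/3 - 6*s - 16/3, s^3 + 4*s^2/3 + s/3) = s + 1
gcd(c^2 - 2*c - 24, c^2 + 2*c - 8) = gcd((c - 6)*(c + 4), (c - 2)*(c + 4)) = c + 4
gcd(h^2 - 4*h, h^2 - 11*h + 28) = h - 4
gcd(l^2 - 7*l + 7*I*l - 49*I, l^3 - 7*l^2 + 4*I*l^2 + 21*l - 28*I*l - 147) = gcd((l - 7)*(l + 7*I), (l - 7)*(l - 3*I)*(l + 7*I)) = l^2 + l*(-7 + 7*I) - 49*I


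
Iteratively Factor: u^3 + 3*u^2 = (u)*(u^2 + 3*u) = u^2*(u + 3)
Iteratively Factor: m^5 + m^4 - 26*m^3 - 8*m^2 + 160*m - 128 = (m - 4)*(m^4 + 5*m^3 - 6*m^2 - 32*m + 32) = (m - 4)*(m + 4)*(m^3 + m^2 - 10*m + 8) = (m - 4)*(m + 4)^2*(m^2 - 3*m + 2) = (m - 4)*(m - 1)*(m + 4)^2*(m - 2)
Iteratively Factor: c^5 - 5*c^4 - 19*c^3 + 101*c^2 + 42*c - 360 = (c - 3)*(c^4 - 2*c^3 - 25*c^2 + 26*c + 120) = (c - 3)*(c + 4)*(c^3 - 6*c^2 - c + 30) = (c - 3)*(c + 2)*(c + 4)*(c^2 - 8*c + 15) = (c - 5)*(c - 3)*(c + 2)*(c + 4)*(c - 3)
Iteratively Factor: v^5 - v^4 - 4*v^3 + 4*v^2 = (v + 2)*(v^4 - 3*v^3 + 2*v^2) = v*(v + 2)*(v^3 - 3*v^2 + 2*v) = v*(v - 1)*(v + 2)*(v^2 - 2*v) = v^2*(v - 1)*(v + 2)*(v - 2)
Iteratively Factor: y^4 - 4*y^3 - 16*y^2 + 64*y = (y - 4)*(y^3 - 16*y) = (y - 4)*(y + 4)*(y^2 - 4*y) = y*(y - 4)*(y + 4)*(y - 4)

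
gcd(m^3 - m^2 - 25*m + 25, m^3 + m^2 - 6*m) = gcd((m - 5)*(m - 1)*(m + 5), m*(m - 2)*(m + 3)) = 1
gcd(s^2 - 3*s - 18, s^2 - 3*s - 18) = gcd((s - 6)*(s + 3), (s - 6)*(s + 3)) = s^2 - 3*s - 18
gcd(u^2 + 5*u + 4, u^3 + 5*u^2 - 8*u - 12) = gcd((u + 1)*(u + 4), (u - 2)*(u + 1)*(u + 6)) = u + 1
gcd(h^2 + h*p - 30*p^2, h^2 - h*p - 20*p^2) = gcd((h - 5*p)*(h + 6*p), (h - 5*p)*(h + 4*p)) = -h + 5*p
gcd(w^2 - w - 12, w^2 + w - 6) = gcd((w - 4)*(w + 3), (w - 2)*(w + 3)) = w + 3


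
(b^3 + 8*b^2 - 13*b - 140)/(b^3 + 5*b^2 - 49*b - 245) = (b - 4)/(b - 7)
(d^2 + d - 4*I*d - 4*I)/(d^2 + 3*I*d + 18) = (d^2 + d - 4*I*d - 4*I)/(d^2 + 3*I*d + 18)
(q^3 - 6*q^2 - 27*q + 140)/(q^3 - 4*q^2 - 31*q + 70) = (q - 4)/(q - 2)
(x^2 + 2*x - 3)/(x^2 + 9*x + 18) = (x - 1)/(x + 6)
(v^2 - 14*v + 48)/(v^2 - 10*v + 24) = (v - 8)/(v - 4)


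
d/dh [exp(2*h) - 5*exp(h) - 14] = (2*exp(h) - 5)*exp(h)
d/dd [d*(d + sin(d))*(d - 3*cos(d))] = d*(d + sin(d))*(3*sin(d) + 1) + d*(d - 3*cos(d))*(cos(d) + 1) + (d + sin(d))*(d - 3*cos(d))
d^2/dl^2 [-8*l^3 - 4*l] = -48*l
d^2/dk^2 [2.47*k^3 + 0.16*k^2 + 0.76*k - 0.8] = 14.82*k + 0.32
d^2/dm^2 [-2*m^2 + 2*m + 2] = -4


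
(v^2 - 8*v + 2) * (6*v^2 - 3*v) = 6*v^4 - 51*v^3 + 36*v^2 - 6*v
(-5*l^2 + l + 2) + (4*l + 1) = -5*l^2 + 5*l + 3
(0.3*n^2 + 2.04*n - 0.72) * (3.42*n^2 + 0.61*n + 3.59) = 1.026*n^4 + 7.1598*n^3 - 0.141*n^2 + 6.8844*n - 2.5848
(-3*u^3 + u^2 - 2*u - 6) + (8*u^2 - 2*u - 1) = -3*u^3 + 9*u^2 - 4*u - 7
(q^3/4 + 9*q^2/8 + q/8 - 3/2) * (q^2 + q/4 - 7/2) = q^5/4 + 19*q^4/16 - 15*q^3/32 - 173*q^2/32 - 13*q/16 + 21/4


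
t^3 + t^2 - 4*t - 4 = (t - 2)*(t + 1)*(t + 2)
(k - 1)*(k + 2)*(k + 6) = k^3 + 7*k^2 + 4*k - 12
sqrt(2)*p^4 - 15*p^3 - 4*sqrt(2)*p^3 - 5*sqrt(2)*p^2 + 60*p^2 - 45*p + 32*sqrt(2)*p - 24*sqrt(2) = (p - 3)*(p - 1)*(p - 8*sqrt(2))*(sqrt(2)*p + 1)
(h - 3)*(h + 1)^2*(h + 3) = h^4 + 2*h^3 - 8*h^2 - 18*h - 9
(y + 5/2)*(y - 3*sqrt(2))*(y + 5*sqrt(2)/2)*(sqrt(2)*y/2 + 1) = sqrt(2)*y^4/2 + y^3/2 + 5*sqrt(2)*y^3/4 - 8*sqrt(2)*y^2 + 5*y^2/4 - 20*sqrt(2)*y - 15*y - 75/2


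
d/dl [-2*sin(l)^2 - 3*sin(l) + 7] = -(4*sin(l) + 3)*cos(l)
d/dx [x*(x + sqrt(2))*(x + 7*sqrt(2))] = 3*x^2 + 16*sqrt(2)*x + 14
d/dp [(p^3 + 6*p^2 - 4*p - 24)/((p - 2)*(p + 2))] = 1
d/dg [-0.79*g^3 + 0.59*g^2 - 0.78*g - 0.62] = -2.37*g^2 + 1.18*g - 0.78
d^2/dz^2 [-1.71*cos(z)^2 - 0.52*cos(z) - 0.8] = 0.52*cos(z) + 3.42*cos(2*z)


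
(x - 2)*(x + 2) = x^2 - 4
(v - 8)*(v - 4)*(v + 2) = v^3 - 10*v^2 + 8*v + 64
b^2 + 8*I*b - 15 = (b + 3*I)*(b + 5*I)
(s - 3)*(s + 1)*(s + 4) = s^3 + 2*s^2 - 11*s - 12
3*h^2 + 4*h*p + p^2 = (h + p)*(3*h + p)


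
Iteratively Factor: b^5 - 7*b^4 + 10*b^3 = (b)*(b^4 - 7*b^3 + 10*b^2) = b*(b - 2)*(b^3 - 5*b^2) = b^2*(b - 2)*(b^2 - 5*b) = b^3*(b - 2)*(b - 5)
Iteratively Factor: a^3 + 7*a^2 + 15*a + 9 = (a + 3)*(a^2 + 4*a + 3) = (a + 3)^2*(a + 1)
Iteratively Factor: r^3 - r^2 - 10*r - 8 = (r - 4)*(r^2 + 3*r + 2) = (r - 4)*(r + 2)*(r + 1)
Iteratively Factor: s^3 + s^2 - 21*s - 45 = (s + 3)*(s^2 - 2*s - 15) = (s + 3)^2*(s - 5)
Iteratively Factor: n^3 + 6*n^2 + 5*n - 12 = (n + 4)*(n^2 + 2*n - 3) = (n - 1)*(n + 4)*(n + 3)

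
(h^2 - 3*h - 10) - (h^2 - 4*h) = h - 10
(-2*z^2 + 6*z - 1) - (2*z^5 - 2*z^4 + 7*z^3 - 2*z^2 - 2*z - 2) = -2*z^5 + 2*z^4 - 7*z^3 + 8*z + 1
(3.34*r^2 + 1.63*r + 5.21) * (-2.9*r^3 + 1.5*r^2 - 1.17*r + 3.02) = -9.686*r^5 + 0.283*r^4 - 16.5718*r^3 + 15.9947*r^2 - 1.1731*r + 15.7342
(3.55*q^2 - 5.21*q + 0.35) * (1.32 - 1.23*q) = -4.3665*q^3 + 11.0943*q^2 - 7.3077*q + 0.462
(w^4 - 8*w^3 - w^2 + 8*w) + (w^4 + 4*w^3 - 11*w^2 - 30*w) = 2*w^4 - 4*w^3 - 12*w^2 - 22*w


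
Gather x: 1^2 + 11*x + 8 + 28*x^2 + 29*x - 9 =28*x^2 + 40*x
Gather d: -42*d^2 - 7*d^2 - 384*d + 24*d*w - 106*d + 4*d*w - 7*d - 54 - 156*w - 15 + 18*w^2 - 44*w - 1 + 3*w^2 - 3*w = -49*d^2 + d*(28*w - 497) + 21*w^2 - 203*w - 70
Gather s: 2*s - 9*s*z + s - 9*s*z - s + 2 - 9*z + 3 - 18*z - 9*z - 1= s*(2 - 18*z) - 36*z + 4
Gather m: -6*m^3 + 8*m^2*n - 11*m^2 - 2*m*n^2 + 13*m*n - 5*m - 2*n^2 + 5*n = -6*m^3 + m^2*(8*n - 11) + m*(-2*n^2 + 13*n - 5) - 2*n^2 + 5*n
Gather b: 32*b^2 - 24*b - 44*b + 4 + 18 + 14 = 32*b^2 - 68*b + 36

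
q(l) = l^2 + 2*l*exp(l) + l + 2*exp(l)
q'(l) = 2*l*exp(l) + 2*l + 4*exp(l) + 1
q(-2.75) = 4.59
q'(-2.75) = -4.60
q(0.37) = 4.47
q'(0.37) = 8.60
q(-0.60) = 0.20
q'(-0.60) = 1.34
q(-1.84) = 1.28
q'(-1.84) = -2.63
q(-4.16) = 13.05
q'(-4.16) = -7.39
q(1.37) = 21.90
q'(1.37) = 30.26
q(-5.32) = 22.94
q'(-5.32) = -9.67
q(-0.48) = 0.39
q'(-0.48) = 1.92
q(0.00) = 2.00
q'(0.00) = 5.00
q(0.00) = 2.00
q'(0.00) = 5.00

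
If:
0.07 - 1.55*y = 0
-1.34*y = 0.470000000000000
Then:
No Solution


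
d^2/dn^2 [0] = 0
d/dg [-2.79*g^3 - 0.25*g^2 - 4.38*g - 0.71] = -8.37*g^2 - 0.5*g - 4.38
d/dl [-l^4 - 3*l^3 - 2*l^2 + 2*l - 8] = -4*l^3 - 9*l^2 - 4*l + 2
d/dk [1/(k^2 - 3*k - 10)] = (3 - 2*k)/(-k^2 + 3*k + 10)^2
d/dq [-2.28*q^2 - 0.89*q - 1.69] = -4.56*q - 0.89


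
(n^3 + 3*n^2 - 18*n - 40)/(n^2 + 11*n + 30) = (n^2 - 2*n - 8)/(n + 6)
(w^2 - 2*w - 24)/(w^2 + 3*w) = (w^2 - 2*w - 24)/(w*(w + 3))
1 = 1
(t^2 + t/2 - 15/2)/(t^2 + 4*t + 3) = (t - 5/2)/(t + 1)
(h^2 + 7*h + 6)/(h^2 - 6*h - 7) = (h + 6)/(h - 7)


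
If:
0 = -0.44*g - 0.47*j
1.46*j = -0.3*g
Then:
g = 0.00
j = 0.00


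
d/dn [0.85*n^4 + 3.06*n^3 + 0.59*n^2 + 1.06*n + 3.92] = 3.4*n^3 + 9.18*n^2 + 1.18*n + 1.06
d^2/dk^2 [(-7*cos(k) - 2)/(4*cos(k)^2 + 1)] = (128*(1 - cos(k)^2)^2 + 112*cos(k)^5 - 392*cos(k)^3 + 32*cos(k)^2 + 175*cos(k) - 112)/(4*cos(k)^2 + 1)^3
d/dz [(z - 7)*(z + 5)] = 2*z - 2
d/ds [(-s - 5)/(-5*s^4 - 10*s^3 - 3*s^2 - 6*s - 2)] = (5*s^4 + 10*s^3 + 3*s^2 + 6*s - 2*(s + 5)*(10*s^3 + 15*s^2 + 3*s + 3) + 2)/(5*s^4 + 10*s^3 + 3*s^2 + 6*s + 2)^2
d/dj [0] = 0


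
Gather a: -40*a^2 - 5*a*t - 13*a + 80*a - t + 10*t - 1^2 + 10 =-40*a^2 + a*(67 - 5*t) + 9*t + 9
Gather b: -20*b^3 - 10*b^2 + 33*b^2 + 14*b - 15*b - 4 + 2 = -20*b^3 + 23*b^2 - b - 2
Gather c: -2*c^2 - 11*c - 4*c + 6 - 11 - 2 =-2*c^2 - 15*c - 7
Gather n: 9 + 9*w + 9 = 9*w + 18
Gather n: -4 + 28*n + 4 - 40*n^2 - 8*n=-40*n^2 + 20*n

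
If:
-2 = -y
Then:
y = 2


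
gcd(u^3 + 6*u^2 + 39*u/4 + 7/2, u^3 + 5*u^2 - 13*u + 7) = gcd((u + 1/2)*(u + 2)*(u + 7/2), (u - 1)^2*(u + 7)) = 1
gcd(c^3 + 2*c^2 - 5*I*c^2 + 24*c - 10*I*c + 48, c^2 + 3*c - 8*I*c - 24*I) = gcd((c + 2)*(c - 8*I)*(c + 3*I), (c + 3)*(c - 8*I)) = c - 8*I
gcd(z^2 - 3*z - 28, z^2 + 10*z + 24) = z + 4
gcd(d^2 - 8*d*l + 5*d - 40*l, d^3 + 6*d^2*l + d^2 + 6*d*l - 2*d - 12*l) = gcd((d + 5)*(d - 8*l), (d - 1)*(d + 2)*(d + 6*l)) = 1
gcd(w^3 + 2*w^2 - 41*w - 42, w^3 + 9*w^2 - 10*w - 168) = w + 7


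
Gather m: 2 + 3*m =3*m + 2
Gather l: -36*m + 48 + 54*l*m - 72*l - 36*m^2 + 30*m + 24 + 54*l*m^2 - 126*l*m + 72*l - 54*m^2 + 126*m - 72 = l*(54*m^2 - 72*m) - 90*m^2 + 120*m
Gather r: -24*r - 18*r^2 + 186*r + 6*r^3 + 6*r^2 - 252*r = 6*r^3 - 12*r^2 - 90*r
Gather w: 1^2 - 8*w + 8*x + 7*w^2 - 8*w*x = 7*w^2 + w*(-8*x - 8) + 8*x + 1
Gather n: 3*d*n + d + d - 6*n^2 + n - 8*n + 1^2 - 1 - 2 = 2*d - 6*n^2 + n*(3*d - 7) - 2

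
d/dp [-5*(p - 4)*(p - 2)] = 30 - 10*p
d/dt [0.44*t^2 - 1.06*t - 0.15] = 0.88*t - 1.06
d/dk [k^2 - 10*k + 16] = 2*k - 10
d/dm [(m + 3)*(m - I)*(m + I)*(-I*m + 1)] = -4*I*m^3 + m^2*(3 - 9*I) + 2*m*(3 - I) + 1 - 3*I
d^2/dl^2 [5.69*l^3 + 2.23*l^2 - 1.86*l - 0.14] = 34.14*l + 4.46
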